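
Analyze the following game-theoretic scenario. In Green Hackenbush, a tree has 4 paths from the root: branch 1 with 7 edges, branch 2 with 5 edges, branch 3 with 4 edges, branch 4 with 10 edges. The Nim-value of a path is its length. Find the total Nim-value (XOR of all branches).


The tree has 4 branches from the ground vertex.
In Green Hackenbush, the Nim-value of a simple path of length k is k.
Branch 1: length 7, Nim-value = 7
Branch 2: length 5, Nim-value = 5
Branch 3: length 4, Nim-value = 4
Branch 4: length 10, Nim-value = 10
Total Nim-value = XOR of all branch values:
0 XOR 7 = 7
7 XOR 5 = 2
2 XOR 4 = 6
6 XOR 10 = 12
Nim-value of the tree = 12

12


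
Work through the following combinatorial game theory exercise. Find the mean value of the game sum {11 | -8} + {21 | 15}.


G1 = {11 | -8}, G2 = {21 | 15}
Each is a switch {a | b} with numbers a > b; its mean value is (a + b)/2, and mean value is additive over game sums: m(G1 + G2) = m(G1) + m(G2).
Mean of G1 = (11 + (-8))/2 = 3/2 = 3/2
Mean of G2 = (21 + (15))/2 = 36/2 = 18
Mean of G1 + G2 = 3/2 + 18 = 39/2

39/2


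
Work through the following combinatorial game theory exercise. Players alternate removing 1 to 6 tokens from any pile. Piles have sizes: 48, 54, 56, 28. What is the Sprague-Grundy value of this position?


Subtraction set: {1, 2, 3, 4, 5, 6}
For this subtraction set, G(n) = n mod 7 (period = max + 1 = 7).
Pile 1 (size 48): G(48) = 48 mod 7 = 6
Pile 2 (size 54): G(54) = 54 mod 7 = 5
Pile 3 (size 56): G(56) = 56 mod 7 = 0
Pile 4 (size 28): G(28) = 28 mod 7 = 0
Total Grundy value = XOR of all: 6 XOR 5 XOR 0 XOR 0 = 3

3


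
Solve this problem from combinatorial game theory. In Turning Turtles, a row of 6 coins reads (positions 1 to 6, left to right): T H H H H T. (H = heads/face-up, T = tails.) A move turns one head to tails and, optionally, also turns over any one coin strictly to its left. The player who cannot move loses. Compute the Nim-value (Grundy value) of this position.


Coins: T H H H H T
Key fact: a single head at position k behaves exactly like a Nim heap of size k (turning it to T and optionally flipping a coin at j < k corresponds to moving the heap from k to j, or to 0), and heads combine as a disjunctive sum (two heads at the same place would cancel, matching j XOR j = 0). So the Nim-value is the XOR of the 1-indexed positions of the heads.
Face-up positions (1-indexed): [2, 3, 4, 5]
XOR 0 with 2: 0 XOR 2 = 2
XOR 2 with 3: 2 XOR 3 = 1
XOR 1 with 4: 1 XOR 4 = 5
XOR 5 with 5: 5 XOR 5 = 0
Nim-value = 0

0


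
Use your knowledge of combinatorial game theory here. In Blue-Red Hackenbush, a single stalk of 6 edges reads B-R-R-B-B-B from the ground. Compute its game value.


Edges (from ground): B-R-R-B-B-B
By Berlekamp's sign-expansion rule, a Blue-Red Hackenbush stalk has the value of the surreal number whose sign sequence is the edge sequence with B -> + and R -> -.
Sign sequence: +--+++
Trace the sign expansion in the surreal number tree, starting from 0:
Edge 1: B (sign +) -> bounds (0, +inf), value = 1
Edge 2: R (sign -) -> bounds (0, 1), value = 1/2
Edge 3: R (sign -) -> bounds (0, 1/2), value = 1/4
Edge 4: B (sign +) -> bounds (1/4, 1/2), value = 3/8
Edge 5: B (sign +) -> bounds (3/8, 1/2), value = 7/16
Edge 6: B (sign +) -> bounds (7/16, 1/2), value = 15/32
Game value = 15/32

15/32


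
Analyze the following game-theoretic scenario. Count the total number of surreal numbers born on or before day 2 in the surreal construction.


Day 0: {|} = 0 is born. Count = 1.
Day n: the number of surreal numbers born by day n is 2^(n+1) - 1.
By day 0: 2^1 - 1 = 1
By day 1: 2^2 - 1 = 3
By day 2: 2^3 - 1 = 7
By day 2: 7 surreal numbers.

7


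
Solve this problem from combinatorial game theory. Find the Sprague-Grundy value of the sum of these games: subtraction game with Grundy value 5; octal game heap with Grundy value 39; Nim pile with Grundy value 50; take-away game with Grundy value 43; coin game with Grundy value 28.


By the Sprague-Grundy theorem, the Grundy value of a sum of games is the XOR of individual Grundy values.
subtraction game: Grundy value = 5. Running XOR: 0 XOR 5 = 5
octal game heap: Grundy value = 39. Running XOR: 5 XOR 39 = 34
Nim pile: Grundy value = 50. Running XOR: 34 XOR 50 = 16
take-away game: Grundy value = 43. Running XOR: 16 XOR 43 = 59
coin game: Grundy value = 28. Running XOR: 59 XOR 28 = 39
The combined Grundy value is 39.

39


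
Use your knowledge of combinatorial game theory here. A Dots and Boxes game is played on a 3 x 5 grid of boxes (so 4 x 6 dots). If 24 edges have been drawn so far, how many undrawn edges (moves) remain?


Grid: 3 x 5 boxes, i.e. 4 rows and 6 columns of dots.
Horizontal edges: (rows + 1) * cols = 4 * 5 = 20
Vertical edges: rows * (cols + 1) = 3 * 6 = 18
Total edges: 20 + 18 = 38
Edges drawn: 24
Remaining: 38 - 24 = 14

14


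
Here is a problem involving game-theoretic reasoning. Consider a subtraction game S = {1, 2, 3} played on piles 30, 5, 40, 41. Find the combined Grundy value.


Subtraction set: {1, 2, 3}
For this subtraction set, G(n) = n mod 4 (period = max + 1 = 4).
Pile 1 (size 30): G(30) = 30 mod 4 = 2
Pile 2 (size 5): G(5) = 5 mod 4 = 1
Pile 3 (size 40): G(40) = 40 mod 4 = 0
Pile 4 (size 41): G(41) = 41 mod 4 = 1
Total Grundy value = XOR of all: 2 XOR 1 XOR 0 XOR 1 = 2

2


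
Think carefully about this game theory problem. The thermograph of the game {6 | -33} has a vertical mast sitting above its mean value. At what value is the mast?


Game = {6 | -33}, a switch {a | b} with numbers a > b.
Its thermograph has left wall a - t and right wall b + t, which meet at t = (a - b)/2, where both equal (a + b)/2. So the mast (mean value) is at (a + b)/2.
Mean = (6 + (-33))/2 = -27/2 = -27/2

-27/2


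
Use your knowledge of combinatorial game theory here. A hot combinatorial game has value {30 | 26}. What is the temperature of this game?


The game is {30 | 26}, a switch {a | b} with numbers a > b.
Cooling {a | b} by t gives {a - t | b + t}, which stops being hot when a - t = b + t, i.e. at t = (a - b)/2. So the temperature of a switch is (a - b)/2.
Temperature = (Left option - Right option) / 2
= (30 - (26)) / 2
= 4 / 2
= 2

2


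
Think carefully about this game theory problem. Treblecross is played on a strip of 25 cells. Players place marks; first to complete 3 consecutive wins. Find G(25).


Treblecross: place X on empty cells; 3-in-a-row wins.
Playing within two cells of an existing X lets the opponent win at once, so sensible play treats the cells i-2..i+2 around each X as dead. The player left with no safe cell loses, so this is a normal-play take-away game on strips of safe cells.
Placing X at cell i (0-indexed) of a strip of k safe cells leaves independent strips of sizes max(0, i-2) and max(0, k-i-3). Hence G(k) = mex{ G(max(0,i-2)) XOR G(max(0,k-i-3)) : 0 <= i < k }, with G(0) = 0.
G(1): splits (0,0):0^0=0 -> mex({0}) = 1
G(2): splits (0,0):0^0=0 -> mex({0}) = 1
G(3): splits (0,0):0^0=0 -> mex({0}) = 1
G(4): splits (0,1):0^1=1 (0,0):0^0=0 -> mex({0, 1}) = 2
G(5): splits (0,2):0^1=1 (0,1):0^1=1 (0,0):0^0=0 -> mex({0, 1}) = 2
G(6) = mex({1}) = 0
G(7) = mex({0, 1, 2}) = 3
G(8) = mex({0, 1, 2}) = 3
G(9) = mex({0, 2}) = 1
G(10) = mex({0, 2, 3}) = 1
G(11) = mex({0, 3}) = 1
G(12) = mex({1, 3}) = 0
G(13) = mex({0, 1, 2, 3}) = 4
G(14) = mex({0, 1, 2}) = 3
G(15) = mex({0, 1, 2}) = 3
G(16) = mex({0, 1, 2, 4}) = 3
G(17) = mex({0, 1, 3, 4}) = 2
G(18) = mex({0, 1, 3, 4}) = 2
G(19) = mex({0, 1, 3, 5}) = 2
G(20) = mex({0, 1, 2, 3, 5}) = 4
G(21) = mex({0, 1, 2, 3, 5}) = 4
G(22) = mex({1, 2, 6}) = 0
G(23) = mex({0, 1, 2, 3, 4, 6}) = 5
G(24) = mex({0, 1, 2, 3, 4}) = 5
G(25) = mex({0, 1, 3, 4, 7}) = 2
Therefore G(25) = 2.

2


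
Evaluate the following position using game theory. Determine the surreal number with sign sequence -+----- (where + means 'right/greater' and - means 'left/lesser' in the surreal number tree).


Sign expansion: -+-----
Rule: track bounds (lo, hi), initially (-inf, +inf). On '+', the current value becomes lo and we move to the simplest number in (value, hi): value + 1 if hi = +inf, otherwise the midpoint (value + hi)/2. On '-', the current value becomes hi and we move to value - 1 if lo = -inf, otherwise the midpoint (lo + value)/2.
Start at 0.
Step 1: sign = -, move left. Bounds: (-inf, 0). Value = -1
Step 2: sign = +, move right. Bounds: (-1, 0). Value = -1/2
Step 3: sign = -, move left. Bounds: (-1, -1/2). Value = -3/4
Step 4: sign = -, move left. Bounds: (-1, -3/4). Value = -7/8
Step 5: sign = -, move left. Bounds: (-1, -7/8). Value = -15/16
Step 6: sign = -, move left. Bounds: (-1, -15/16). Value = -31/32
Step 7: sign = -, move left. Bounds: (-1, -31/32). Value = -63/64
The surreal number with sign expansion -+----- is -63/64.

-63/64


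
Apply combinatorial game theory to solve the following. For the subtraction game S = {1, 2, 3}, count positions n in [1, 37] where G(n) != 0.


Subtraction set S = {1, 2, 3}, so G(n) = n mod 4.
G(n) = 0 when n is a multiple of 4.
Multiples of 4 in [1, 37]: 9
N-positions (nonzero Grundy) = 37 - 9 = 28

28


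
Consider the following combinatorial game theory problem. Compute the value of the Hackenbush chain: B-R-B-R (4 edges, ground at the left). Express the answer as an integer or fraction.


Edges (from ground): B-R-B-R
By Berlekamp's sign-expansion rule, a Blue-Red Hackenbush stalk has the value of the surreal number whose sign sequence is the edge sequence with B -> + and R -> -.
Sign sequence: +-+-
Trace the sign expansion in the surreal number tree, starting from 0:
Edge 1: B (sign +) -> bounds (0, +inf), value = 1
Edge 2: R (sign -) -> bounds (0, 1), value = 1/2
Edge 3: B (sign +) -> bounds (1/2, 1), value = 3/4
Edge 4: R (sign -) -> bounds (1/2, 3/4), value = 5/8
Game value = 5/8

5/8


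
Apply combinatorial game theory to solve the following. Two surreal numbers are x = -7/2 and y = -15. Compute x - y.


x = -7/2, y = -15
Converting to common denominator: 2
x = -7/2, y = -30/2
x - y = -7/2 - -15 = 23/2

23/2


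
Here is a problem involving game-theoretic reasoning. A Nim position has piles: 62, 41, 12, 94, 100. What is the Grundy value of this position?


We need the XOR (exclusive or) of all pile sizes.
After XOR-ing pile 1 (size 62): 0 XOR 62 = 62
After XOR-ing pile 2 (size 41): 62 XOR 41 = 23
After XOR-ing pile 3 (size 12): 23 XOR 12 = 27
After XOR-ing pile 4 (size 94): 27 XOR 94 = 69
After XOR-ing pile 5 (size 100): 69 XOR 100 = 33
The Nim-value of this position is 33.

33


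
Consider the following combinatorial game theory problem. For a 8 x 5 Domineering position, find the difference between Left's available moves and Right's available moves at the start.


Board is 8 x 5 (rows x cols).
Left (vertical) placements: (rows-1) * cols = 7 * 5 = 35
Right (horizontal) placements: rows * (cols-1) = 8 * 4 = 32
Advantage = Left - Right = 35 - 32 = 3

3


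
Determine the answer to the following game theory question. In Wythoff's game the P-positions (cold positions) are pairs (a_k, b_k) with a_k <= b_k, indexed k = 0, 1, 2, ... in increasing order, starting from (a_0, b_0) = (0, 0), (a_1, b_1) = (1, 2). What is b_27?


By Wythoff's theorem, a_k = floor(k * phi) and b_k = floor(k * phi^2) = a_k + k, where phi = (1 + sqrt(5))/2 is the golden ratio.
phi = (1 + sqrt(5))/2 = 1.618034
phi^2 = phi + 1 = 2.618034
k = 27
k * phi^2 = 27 * 2.618034 = 70.686918
b_27 = floor(k * phi^2) = 70 (check: a_27 + k = 43 + 27 = 70)

70


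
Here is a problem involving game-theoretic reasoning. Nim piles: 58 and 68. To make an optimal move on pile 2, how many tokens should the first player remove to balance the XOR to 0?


Piles: 58 and 68
Current XOR: 58 XOR 68 = 126 (non-zero, so this is an N-position).
To make the XOR zero, we need to find a move that balances the piles.
For pile 2 (size 68): target = 68 XOR 126 = 58
We reduce pile 2 from 68 to 58.
Tokens removed: 68 - 58 = 10
Verification: 58 XOR 58 = 0

10


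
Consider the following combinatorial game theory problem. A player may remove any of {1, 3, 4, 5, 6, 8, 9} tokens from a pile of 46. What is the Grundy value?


The subtraction set is S = {1, 3, 4, 5, 6, 8, 9}.
G(k) = mex{ G(k - s) : s in S, s <= k }. We compute iteratively: G(0) = 0.
G(1) = mex({0}) = 1
G(2) = mex({1}) = 0
G(3) = mex({0}) = 1
G(4) = mex({0, 1}) = 2
G(5) = mex({0, 1, 2}) = 3
G(6) = mex({0, 1, 3}) = 2
G(7) = mex({0, 1, 2}) = 3
G(8) = mex({0, 1, 2, 3}) = 4
G(9) = mex({0, 1, 2, 3, 4}) = 5
G(10) = mex({0, 1, 2, 3, 5}) = 4
G(11) = mex({0, 1, 2, 3, 4}) = 5
G(12) = mex({1, 2, 3, 4, 5}) = 0
G(13) = mex({0, 2, 3, 4, 5}) = 1
G(14) = mex({1, 2, 3, 4, 5}) = 0
G(15) = mex({0, 2, 3, 4, 5}) = 1
G(16) = mex({0, 1, 3, 4, 5}) = 2
G(17) = mex({0, 1, 2, 4, 5}) = 3
G(18) = mex({0, 1, 3, 4, 5}) = 2
G(19) = mex({0, 1, 2, 4, 5}) = 3
G(20) = mex({0, 1, 2, 3, 5}) = 4
Observe that G(12)..G(20) = 0, 1, 0, 1, 2, 3, 2, 3, 4 repeats G(0)..G(8) = 0, 1, 0, 1, 2, 3, 2, 3, 4.
For k >= max(S) = 9, G(k) is determined by the previous 9 values G(k-9)..G(k-1); a window of 9 consecutive values has recurred shifted by 12, so by induction G(k + 12) = G(k) for all k >= 0: the sequence is periodic from the start with period 12.
One period: G(0..11) = 0, 1, 0, 1, 2, 3, 2, 3, 4, 5, 4, 5.
46 mod 12 = 10, so G(46) = G(10) = 4.

4


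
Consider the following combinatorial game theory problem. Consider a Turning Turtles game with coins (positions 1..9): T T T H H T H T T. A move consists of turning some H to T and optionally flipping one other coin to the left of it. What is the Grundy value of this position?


Coins: T T T H H T H T T
Key fact: a single head at position k behaves exactly like a Nim heap of size k (turning it to T and optionally flipping a coin at j < k corresponds to moving the heap from k to j, or to 0), and heads combine as a disjunctive sum (two heads at the same place would cancel, matching j XOR j = 0). So the Nim-value is the XOR of the 1-indexed positions of the heads.
Face-up positions (1-indexed): [4, 5, 7]
XOR 0 with 4: 0 XOR 4 = 4
XOR 4 with 5: 4 XOR 5 = 1
XOR 1 with 7: 1 XOR 7 = 6
Nim-value = 6

6


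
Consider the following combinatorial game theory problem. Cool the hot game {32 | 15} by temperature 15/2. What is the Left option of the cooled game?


Original game: {32 | 15} (a switch {a | b} with a > b).
Cooling by t (for t below the temperature (a - b)/2 = 17/2) taxes each move by t: {a | b} cooled by t is {a - t | b + t}.
Cooling amount: t = 15/2
Cooled Left option: 32 - 15/2 = 49/2
Cooled Right option: 15 + 15/2 = 45/2
Cooled game: {49/2 | 45/2}
Left option = 49/2

49/2


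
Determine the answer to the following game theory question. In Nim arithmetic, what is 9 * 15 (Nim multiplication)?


Nim multiplication is bilinear over XOR: (u XOR v) * w = (u*w) XOR (v*w).
So we split each operand into its bit components and XOR the pairwise Nim products.
9 = 1 + 8 (as XOR of powers of 2).
15 = 1 + 2 + 4 + 8 (as XOR of powers of 2).
Using the standard Nim-product table on single bits:
  2*2 = 3,   2*4 = 8,   2*8 = 12,
  4*4 = 6,   4*8 = 11,  8*8 = 13,
and  1*x = x (identity), k*l = l*k (commutative).
Pairwise Nim products:
  1 * 1 = 1
  1 * 2 = 2
  1 * 4 = 4
  1 * 8 = 8
  8 * 1 = 8
  8 * 2 = 12
  8 * 4 = 11
  8 * 8 = 13
XOR them: 1 XOR 2 XOR 4 XOR 8 XOR 8 XOR 12 XOR 11 XOR 13 = 13.
Result: 9 * 15 = 13 (in Nim).

13


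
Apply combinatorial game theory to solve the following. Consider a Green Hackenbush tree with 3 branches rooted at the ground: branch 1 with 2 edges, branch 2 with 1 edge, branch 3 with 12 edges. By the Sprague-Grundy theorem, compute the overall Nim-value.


The tree has 3 branches from the ground vertex.
In Green Hackenbush, the Nim-value of a simple path of length k is k.
Branch 1: length 2, Nim-value = 2
Branch 2: length 1, Nim-value = 1
Branch 3: length 12, Nim-value = 12
Total Nim-value = XOR of all branch values:
0 XOR 2 = 2
2 XOR 1 = 3
3 XOR 12 = 15
Nim-value of the tree = 15

15


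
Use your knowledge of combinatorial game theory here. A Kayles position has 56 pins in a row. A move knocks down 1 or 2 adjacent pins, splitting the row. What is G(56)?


Kayles: a move removes 1 or 2 adjacent pins from a contiguous row.
Removing pins from a row of k leaves two independent rows (a, b) with a + b = k - 1 (one pin) or a + b = k - 2 (two pins); an end removal gives a = 0.
By Sprague-Grundy, G(k) = mex{ G(a) XOR G(b) } over all these splits. G(0) = 0.
G(1): splits (0,0):0^0=0 -> mex({0}) = 1
G(2): splits (0,1):0^1=1 (0,0):0^0=0 -> mex({0, 1}) = 2
G(3): splits (0,2):0^2=2 (1,1):1^1=0 (0,1):0^1=1 -> mex({0, 1, 2}) = 3
G(4): splits (0,3):0^3=3 (1,2):1^2=3 (0,2):0^2=2 (1,1):1^1=0 -> mex({0, 2, 3}) = 1
G(5): splits (0,4):0^1=1 (1,3):1^3=2 (2,2):2^2=0 (0,3):0^3=3 (1,2):1^2=3 -> mex({0, 1, 2, 3}) = 4
G(6) = mex({0, 1, 2, 4}) = 3
G(7) = mex({0, 1, 3, 4, 5}) = 2
G(8) = mex({0, 2, 3, 5, 6}) = 1
G(9) = mex({0, 1, 2, 3, 6, 7}) = 4
G(10) = mex({0, 1, 3, 4, 5, 7}) = 2
G(11) = mex({0, 1, 2, 3, 4, 5}) = 6
G(12) = mex({0, 1, 2, 3, 5, 6, 7}) = 4
G(13) = mex({0, 2, 3, 4, 6, 7}) = 1
G(14) = mex({0, 1, 4, 5, 6, 7}) = 2
G(15) = mex({0, 1, 2, 3, 4, 5, 6}) = 7
G(16) = mex({0, 2, 3, 5, 6, 7}) = 1
G(17) = mex({0, 1, 2, 3, 5, 6, 7}) = 4
G(18) = mex({0, 1, 2, 4, 5, 6}) = 3
G(19) = mex({0, 1, 3, 4, 5, 7}) = 2
G(20) = mex({0, 2, 3, 4, 5, 6, 7}) = 1
G(21) = mex({0, 1, 2, 3, 5, 6, 7}) = 4
G(22) = mex({0, 1, 2, 3, 4, 5, 7}) = 6
G(23) = mex({0, 1, 2, 3, 4, 5, 6}) = 7
G(24) = mex({0, 1, 2, 3, 5, 6, 7}) = 4
G(25) = mex({0, 2, 3, 4, 6, 7}) = 1
G(26) = mex({0, 1, 3, 4, 5, 6, 7}) = 2
G(27) = mex({0, 1, 2, 3, 4, 5, 6, 7}) = 8
G(28) = mex({0, 1, 2, 3, 4, 6, 7, 8}) = 5
G(29) = mex({0, 1, 2, 3, 5, 6, 7, 8, 9}) = 4
G(30) = mex({0, 1, 2, 3, 4, 5, 6, 9, 10}) = 7
G(31) = mex({0, 1, 3, 4, 5, 7, 10, 11}) = 2
G(32) = mex({0, 2, 3, 4, 5, 6, 7, 9, 11}) = 1
G(33) = mex({0, 1, 2, 3, 4, 5, 6, 7, 9, 12}) = 8
G(34) = mex({0, 1, 2, 3, 4, 5, 7, 8, 11, 12}) = 6
G(35) = mex({0, 1, 2, 3, 4, 5, 6, 8, 9, 10, 11}) = 7
G(36) = mex({0, 1, 2, 3, 5, 6, 7, 9, 10}) = 4
G(37) = mex({0, 2, 3, 4, 6, 7, 9, 10, 11, 12}) = 1
G(38) = mex({0, 1, 3, 4, 5, 6, 7, 9, 10, 11, 12}) = 2
G(39) = mex({0, 1, 2, 4, 5, 6, 7, 9, 10, 12, 14}) = 3
G(40) = mex({0, 2, 3, 4, 6, 7, 11, 12, 14}) = 1
G(41) = mex({0, 1, 2, 3, 5, 6, 7, 9, 10, 11, 12}) = 4
G(42) = mex({0, 1, 2, 3, 4, 5, 6, 9, 10}) = 7
G(43) = mex({0, 1, 3, 4, 5, 7, 9, 10, 12, 15}) = 2
G(44) = mex({0, 2, 3, 4, 5, 6, 7, 9, 10, 12, 15}) = 1
G(45) = mex({0, 1, 2, 3, 4, 5, 6, 7, 9, 10, 12, 14}) = 8
G(46) = mex({0, 1, 3, 4, 5, 7, 8, 11, 12, 14}) = 2
G(47) = mex({0, 1, 2, 3, 4, 5, 6, 8, 9, 10, 11, 12}) = 7
G(48) = mex({0, 1, 2, 3, 5, 6, 7, 9, 10}) = 4
G(49) = mex({0, 2, 3, 4, 6, 7, 9, 10, 11, 12, 15}) = 1
G(50) = mex({0, 1, 4, 5, 6, 7, 9, 11, 12, 14, 15}) = 2
G(51) = mex({0, 1, 2, 3, 4, 5, 6, 7, 9, 12, 14, 15}) = 8
G(52) = mex({0, 2, 3, 4, 5, 6, 7, 8, 11, 12, 15}) = 1
G(53) = mex({0, 1, 2, 3, 5, 6, 7, 8, 9, 10, 11, 12}) = 4
G(54) = mex({0, 1, 2, 3, 4, 5, 6, 9, 10}) = 7
G(55) = mex({0, 1, 3, 4, 5, 7, 9, 10, 11, 12}) = 2
G(56) = mex({0, 2, 3, 4, 5, 6, 7, 9, 10, 11, 12, 13, 14}) = 1
Therefore G(56) = 1.

1


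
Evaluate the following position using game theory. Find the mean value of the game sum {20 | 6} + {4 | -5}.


G1 = {20 | 6}, G2 = {4 | -5}
Each is a switch {a | b} with numbers a > b; its mean value is (a + b)/2, and mean value is additive over game sums: m(G1 + G2) = m(G1) + m(G2).
Mean of G1 = (20 + (6))/2 = 26/2 = 13
Mean of G2 = (4 + (-5))/2 = -1/2 = -1/2
Mean of G1 + G2 = 13 + -1/2 = 25/2

25/2


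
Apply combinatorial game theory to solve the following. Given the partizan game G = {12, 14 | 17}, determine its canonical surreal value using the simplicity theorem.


Left options: {12, 14}, max = 14
Right options: {17}, min = 17
All options are numbers and max(Left) < min(Right), so by the simplicity theorem the value is the simplest (earliest-born) number strictly between 14 and 17.
Integers 15 through 16 all lie strictly between 14 and 17.
Among integers, the simplest (lowest birthday = smallest |n|; 0 is born on day 0, +-n on day n) is 15.
No non-integer in the interval can be simpler: if x is a non-integer in the interval, then floor(x) or ceil(x) also lies in the interval (the interval contains an integer), and both are proper prefixes of x's sign expansion, i.e. born earlier. So the game value is 15.
Game value = 15

15


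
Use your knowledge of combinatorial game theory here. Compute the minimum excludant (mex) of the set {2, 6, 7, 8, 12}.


Set = {2, 6, 7, 8, 12}
0 is NOT in the set. This is the mex.
mex = 0

0


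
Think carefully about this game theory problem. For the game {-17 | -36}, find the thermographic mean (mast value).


Game = {-17 | -36}, a switch {a | b} with numbers a > b.
Its thermograph has left wall a - t and right wall b + t, which meet at t = (a - b)/2, where both equal (a + b)/2. So the mast (mean value) is at (a + b)/2.
Mean = (-17 + (-36))/2 = -53/2 = -53/2

-53/2


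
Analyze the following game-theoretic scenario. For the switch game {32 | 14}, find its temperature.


The game is {32 | 14}, a switch {a | b} with numbers a > b.
Cooling {a | b} by t gives {a - t | b + t}, which stops being hot when a - t = b + t, i.e. at t = (a - b)/2. So the temperature of a switch is (a - b)/2.
Temperature = (Left option - Right option) / 2
= (32 - (14)) / 2
= 18 / 2
= 9

9


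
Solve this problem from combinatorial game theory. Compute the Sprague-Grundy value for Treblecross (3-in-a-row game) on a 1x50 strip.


Treblecross: place X on empty cells; 3-in-a-row wins.
Playing within two cells of an existing X lets the opponent win at once, so sensible play treats the cells i-2..i+2 around each X as dead. The player left with no safe cell loses, so this is a normal-play take-away game on strips of safe cells.
Placing X at cell i (0-indexed) of a strip of k safe cells leaves independent strips of sizes max(0, i-2) and max(0, k-i-3). Hence G(k) = mex{ G(max(0,i-2)) XOR G(max(0,k-i-3)) : 0 <= i < k }, with G(0) = 0.
G(1): splits (0,0):0^0=0 -> mex({0}) = 1
G(2): splits (0,0):0^0=0 -> mex({0}) = 1
G(3): splits (0,0):0^0=0 -> mex({0}) = 1
G(4): splits (0,1):0^1=1 (0,0):0^0=0 -> mex({0, 1}) = 2
G(5): splits (0,2):0^1=1 (0,1):0^1=1 (0,0):0^0=0 -> mex({0, 1}) = 2
G(6) = mex({1}) = 0
G(7) = mex({0, 1, 2}) = 3
G(8) = mex({0, 1, 2}) = 3
G(9) = mex({0, 2}) = 1
G(10) = mex({0, 2, 3}) = 1
G(11) = mex({0, 3}) = 1
G(12) = mex({1, 3}) = 0
G(13) = mex({0, 1, 2, 3}) = 4
G(14) = mex({0, 1, 2}) = 3
G(15) = mex({0, 1, 2}) = 3
G(16) = mex({0, 1, 2, 4}) = 3
G(17) = mex({0, 1, 3, 4}) = 2
G(18) = mex({0, 1, 3, 4}) = 2
G(19) = mex({0, 1, 3, 5}) = 2
G(20) = mex({0, 1, 2, 3, 5}) = 4
G(21) = mex({0, 1, 2, 3, 5}) = 4
G(22) = mex({1, 2, 6}) = 0
G(23) = mex({0, 1, 2, 3, 4, 6}) = 5
G(24) = mex({0, 1, 2, 3, 4}) = 5
G(25) = mex({0, 1, 3, 4, 7}) = 2
G(26) = mex({0, 1, 3, 4, 5, 7}) = 2
G(27) = mex({0, 1, 3, 5}) = 2
G(28) = mex({0, 1, 2, 5}) = 3
G(29) = mex({0, 1, 2, 4, 5, 6}) = 3
G(30) = mex({1, 2, 4, 6}) = 0
G(31) = mex({0, 1, 2, 3, 4, 6}) = 5
G(32) = mex({1, 2, 3, 4, 7}) = 0
G(33) = mex({0, 3, 7}) = 1
G(34) = mex({0, 2, 3, 5, 7}) = 1
G(35) = mex({0, 2, 3, 5, 6}) = 1
G(36) = mex({0, 1, 2, 5, 6}) = 3
G(37) = mex({0, 1, 2, 4, 5, 6}) = 3
G(38) = mex({0, 1, 2, 4}) = 3
G(39) = mex({0, 1, 2, 3, 4, 7}) = 5
G(40) = mex({0, 1, 2, 3, 4, 5, 7}) = 6
G(41) = mex({0, 1, 2, 3, 5, 7}) = 4
G(42) = mex({0, 1, 2, 3, 5, 6, 7}) = 4
G(43) = mex({0, 2, 3, 5, 6}) = 1
G(44) = mex({1, 2, 3, 4, 5, 6}) = 0
G(45) = mex({0, 1, 2, 3, 4, 6, 7}) = 5
G(46) = mex({0, 1, 2, 3, 4, 7}) = 5
G(47) = mex({0, 1, 2, 3, 4, 5, 7}) = 6
G(48) = mex({0, 1, 2, 3, 4, 5, 7}) = 6
G(49) = mex({0, 1, 3, 4, 5, 7}) = 2
G(50) = mex({0, 1, 2, 3, 4, 5, 6}) = 7
Therefore G(50) = 7.

7


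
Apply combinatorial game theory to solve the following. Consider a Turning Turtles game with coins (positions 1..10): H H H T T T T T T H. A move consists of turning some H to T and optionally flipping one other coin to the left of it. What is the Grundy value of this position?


Coins: H H H T T T T T T H
Key fact: a single head at position k behaves exactly like a Nim heap of size k (turning it to T and optionally flipping a coin at j < k corresponds to moving the heap from k to j, or to 0), and heads combine as a disjunctive sum (two heads at the same place would cancel, matching j XOR j = 0). So the Nim-value is the XOR of the 1-indexed positions of the heads.
Face-up positions (1-indexed): [1, 2, 3, 10]
XOR 0 with 1: 0 XOR 1 = 1
XOR 1 with 2: 1 XOR 2 = 3
XOR 3 with 3: 3 XOR 3 = 0
XOR 0 with 10: 0 XOR 10 = 10
Nim-value = 10

10


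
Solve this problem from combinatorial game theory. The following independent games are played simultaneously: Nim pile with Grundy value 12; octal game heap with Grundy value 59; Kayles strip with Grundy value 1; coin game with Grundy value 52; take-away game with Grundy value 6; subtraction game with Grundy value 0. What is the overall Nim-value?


By the Sprague-Grundy theorem, the Grundy value of a sum of games is the XOR of individual Grundy values.
Nim pile: Grundy value = 12. Running XOR: 0 XOR 12 = 12
octal game heap: Grundy value = 59. Running XOR: 12 XOR 59 = 55
Kayles strip: Grundy value = 1. Running XOR: 55 XOR 1 = 54
coin game: Grundy value = 52. Running XOR: 54 XOR 52 = 2
take-away game: Grundy value = 6. Running XOR: 2 XOR 6 = 4
subtraction game: Grundy value = 0. Running XOR: 4 XOR 0 = 4
The combined Grundy value is 4.

4


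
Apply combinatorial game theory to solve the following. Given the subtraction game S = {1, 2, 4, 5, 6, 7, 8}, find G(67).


The subtraction set is S = {1, 2, 4, 5, 6, 7, 8}.
G(k) = mex{ G(k - s) : s in S, s <= k }. We compute iteratively: G(0) = 0.
G(1) = mex({0}) = 1
G(2) = mex({0, 1}) = 2
G(3) = mex({1, 2}) = 0
G(4) = mex({0, 2}) = 1
G(5) = mex({0, 1}) = 2
G(6) = mex({0, 1, 2}) = 3
G(7) = mex({0, 1, 2, 3}) = 4
G(8) = mex({0, 1, 2, 3, 4}) = 5
G(9) = mex({0, 1, 2, 4, 5}) = 3
G(10) = mex({0, 1, 2, 3, 5}) = 4
G(11) = mex({0, 1, 2, 3, 4}) = 5
G(12) = mex({1, 2, 3, 4, 5}) = 0
G(13) = mex({0, 2, 3, 4, 5}) = 1
G(14) = mex({0, 1, 3, 4, 5}) = 2
G(15) = mex({1, 2, 3, 4, 5}) = 0
G(16) = mex({0, 2, 3, 4, 5}) = 1
G(17) = mex({0, 1, 3, 4, 5}) = 2
G(18) = mex({0, 1, 2, 4, 5}) = 3
G(19) = mex({0, 1, 2, 3, 5}) = 4
Observe that G(12)..G(19) = 0, 1, 2, 0, 1, 2, 3, 4 repeats G(0)..G(7) = 0, 1, 2, 0, 1, 2, 3, 4.
For k >= max(S) = 8, G(k) is determined by the previous 8 values G(k-8)..G(k-1); a window of 8 consecutive values has recurred shifted by 12, so by induction G(k + 12) = G(k) for all k >= 0: the sequence is periodic from the start with period 12.
One period: G(0..11) = 0, 1, 2, 0, 1, 2, 3, 4, 5, 3, 4, 5.
67 mod 12 = 7, so G(67) = G(7) = 4.

4


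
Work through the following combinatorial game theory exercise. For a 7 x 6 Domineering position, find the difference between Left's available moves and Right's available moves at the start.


Board is 7 x 6 (rows x cols).
Left (vertical) placements: (rows-1) * cols = 6 * 6 = 36
Right (horizontal) placements: rows * (cols-1) = 7 * 5 = 35
Advantage = Left - Right = 36 - 35 = 1

1


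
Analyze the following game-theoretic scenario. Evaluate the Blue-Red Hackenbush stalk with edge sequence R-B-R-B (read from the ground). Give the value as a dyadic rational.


Edges (from ground): R-B-R-B
By Berlekamp's sign-expansion rule, a Blue-Red Hackenbush stalk has the value of the surreal number whose sign sequence is the edge sequence with B -> + and R -> -.
Sign sequence: -+-+
Trace the sign expansion in the surreal number tree, starting from 0:
Edge 1: R (sign -) -> bounds (-inf, 0), value = -1
Edge 2: B (sign +) -> bounds (-1, 0), value = -1/2
Edge 3: R (sign -) -> bounds (-1, -1/2), value = -3/4
Edge 4: B (sign +) -> bounds (-3/4, -1/2), value = -5/8
Game value = -5/8

-5/8


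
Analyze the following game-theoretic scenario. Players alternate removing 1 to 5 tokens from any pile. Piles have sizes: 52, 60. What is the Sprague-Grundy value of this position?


Subtraction set: {1, 2, 3, 4, 5}
For this subtraction set, G(n) = n mod 6 (period = max + 1 = 6).
Pile 1 (size 52): G(52) = 52 mod 6 = 4
Pile 2 (size 60): G(60) = 60 mod 6 = 0
Total Grundy value = XOR of all: 4 XOR 0 = 4

4


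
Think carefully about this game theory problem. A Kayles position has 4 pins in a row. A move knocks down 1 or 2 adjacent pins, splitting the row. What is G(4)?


Kayles: a move removes 1 or 2 adjacent pins from a contiguous row.
Removing pins from a row of k leaves two independent rows (a, b) with a + b = k - 1 (one pin) or a + b = k - 2 (two pins); an end removal gives a = 0.
By Sprague-Grundy, G(k) = mex{ G(a) XOR G(b) } over all these splits. G(0) = 0.
G(1): splits (0,0):0^0=0 -> mex({0}) = 1
G(2): splits (0,1):0^1=1 (0,0):0^0=0 -> mex({0, 1}) = 2
G(3): splits (0,2):0^2=2 (1,1):1^1=0 (0,1):0^1=1 -> mex({0, 1, 2}) = 3
G(4): splits (0,3):0^3=3 (1,2):1^2=3 (0,2):0^2=2 (1,1):1^1=0 -> mex({0, 2, 3}) = 1
Therefore G(4) = 1.

1


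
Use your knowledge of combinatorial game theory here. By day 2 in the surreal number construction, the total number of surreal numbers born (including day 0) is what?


Day 0: {|} = 0 is born. Count = 1.
Day n: the number of surreal numbers born by day n is 2^(n+1) - 1.
By day 0: 2^1 - 1 = 1
By day 1: 2^2 - 1 = 3
By day 2: 2^3 - 1 = 7
By day 2: 7 surreal numbers.

7


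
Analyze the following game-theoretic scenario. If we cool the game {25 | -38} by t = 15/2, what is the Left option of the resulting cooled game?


Original game: {25 | -38} (a switch {a | b} with a > b).
Cooling by t (for t below the temperature (a - b)/2 = 63/2) taxes each move by t: {a | b} cooled by t is {a - t | b + t}.
Cooling amount: t = 15/2
Cooled Left option: 25 - 15/2 = 35/2
Cooled Right option: -38 + 15/2 = -61/2
Cooled game: {35/2 | -61/2}
Left option = 35/2

35/2


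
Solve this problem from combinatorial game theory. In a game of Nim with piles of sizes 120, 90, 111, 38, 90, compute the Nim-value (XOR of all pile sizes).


We need the XOR (exclusive or) of all pile sizes.
After XOR-ing pile 1 (size 120): 0 XOR 120 = 120
After XOR-ing pile 2 (size 90): 120 XOR 90 = 34
After XOR-ing pile 3 (size 111): 34 XOR 111 = 77
After XOR-ing pile 4 (size 38): 77 XOR 38 = 107
After XOR-ing pile 5 (size 90): 107 XOR 90 = 49
The Nim-value of this position is 49.

49


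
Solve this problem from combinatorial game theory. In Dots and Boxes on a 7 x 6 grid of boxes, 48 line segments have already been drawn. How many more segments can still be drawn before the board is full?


Grid: 7 x 6 boxes, i.e. 8 rows and 7 columns of dots.
Horizontal edges: (rows + 1) * cols = 8 * 6 = 48
Vertical edges: rows * (cols + 1) = 7 * 7 = 49
Total edges: 48 + 49 = 97
Edges drawn: 48
Remaining: 97 - 48 = 49

49


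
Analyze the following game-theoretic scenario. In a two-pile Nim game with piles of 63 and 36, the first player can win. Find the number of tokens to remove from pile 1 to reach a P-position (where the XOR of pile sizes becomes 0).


Piles: 63 and 36
Current XOR: 63 XOR 36 = 27 (non-zero, so this is an N-position).
To make the XOR zero, we need to find a move that balances the piles.
For pile 1 (size 63): target = 63 XOR 27 = 36
We reduce pile 1 from 63 to 36.
Tokens removed: 63 - 36 = 27
Verification: 36 XOR 36 = 0

27


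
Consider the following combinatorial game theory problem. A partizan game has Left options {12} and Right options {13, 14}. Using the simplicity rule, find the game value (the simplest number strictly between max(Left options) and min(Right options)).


Left options: {12}, max = 12
Right options: {13, 14}, min = 13
All options are numbers and max(Left) < min(Right), so by the simplicity theorem the value is the simplest (earliest-born) number strictly between 12 and 13.
No integer lies strictly between 12 and 13, so the value is the dyadic rational m/2^k in the interval with the smallest k (then m odd); search k = 1, 2, ...:
Denominator 2: 25/2 lies strictly between 12 and 13 -- found.
The simplest number in the interval is 25/2.
Game value = 25/2

25/2


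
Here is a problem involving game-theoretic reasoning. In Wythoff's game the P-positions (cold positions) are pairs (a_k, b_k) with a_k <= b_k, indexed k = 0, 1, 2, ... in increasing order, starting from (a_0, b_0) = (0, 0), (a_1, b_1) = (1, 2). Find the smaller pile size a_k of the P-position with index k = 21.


By Wythoff's theorem, a_k = floor(k * phi) and b_k = floor(k * phi^2) = a_k + k, where phi = (1 + sqrt(5))/2 is the golden ratio.
phi = (1 + sqrt(5))/2 = 1.618034
k = 21
k * phi = 21 * 1.618034 = 33.978714
a_21 = floor(k * phi) = 33

33


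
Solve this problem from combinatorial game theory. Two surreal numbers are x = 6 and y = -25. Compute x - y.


x = 6, y = -25
x - y = 6 - -25 = 31

31


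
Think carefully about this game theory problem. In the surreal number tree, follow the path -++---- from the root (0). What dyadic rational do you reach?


Sign expansion: -++----
Rule: track bounds (lo, hi), initially (-inf, +inf). On '+', the current value becomes lo and we move to the simplest number in (value, hi): value + 1 if hi = +inf, otherwise the midpoint (value + hi)/2. On '-', the current value becomes hi and we move to value - 1 if lo = -inf, otherwise the midpoint (lo + value)/2.
Start at 0.
Step 1: sign = -, move left. Bounds: (-inf, 0). Value = -1
Step 2: sign = +, move right. Bounds: (-1, 0). Value = -1/2
Step 3: sign = +, move right. Bounds: (-1/2, 0). Value = -1/4
Step 4: sign = -, move left. Bounds: (-1/2, -1/4). Value = -3/8
Step 5: sign = -, move left. Bounds: (-1/2, -3/8). Value = -7/16
Step 6: sign = -, move left. Bounds: (-1/2, -7/16). Value = -15/32
Step 7: sign = -, move left. Bounds: (-1/2, -15/32). Value = -31/64
The surreal number with sign expansion -++---- is -31/64.

-31/64


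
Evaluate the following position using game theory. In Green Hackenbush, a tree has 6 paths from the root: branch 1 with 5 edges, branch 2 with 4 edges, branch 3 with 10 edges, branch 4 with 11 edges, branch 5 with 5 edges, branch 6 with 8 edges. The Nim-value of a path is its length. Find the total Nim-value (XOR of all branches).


The tree has 6 branches from the ground vertex.
In Green Hackenbush, the Nim-value of a simple path of length k is k.
Branch 1: length 5, Nim-value = 5
Branch 2: length 4, Nim-value = 4
Branch 3: length 10, Nim-value = 10
Branch 4: length 11, Nim-value = 11
Branch 5: length 5, Nim-value = 5
Branch 6: length 8, Nim-value = 8
Total Nim-value = XOR of all branch values:
0 XOR 5 = 5
5 XOR 4 = 1
1 XOR 10 = 11
11 XOR 11 = 0
0 XOR 5 = 5
5 XOR 8 = 13
Nim-value of the tree = 13

13


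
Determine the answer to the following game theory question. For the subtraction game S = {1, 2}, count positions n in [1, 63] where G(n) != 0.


Subtraction set S = {1, 2}, so G(n) = n mod 3.
G(n) = 0 when n is a multiple of 3.
Multiples of 3 in [1, 63]: 21
N-positions (nonzero Grundy) = 63 - 21 = 42

42


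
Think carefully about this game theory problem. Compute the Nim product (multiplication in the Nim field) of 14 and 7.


Nim multiplication is bilinear over XOR: (u XOR v) * w = (u*w) XOR (v*w).
So we split each operand into its bit components and XOR the pairwise Nim products.
14 = 2 + 4 + 8 (as XOR of powers of 2).
7 = 1 + 2 + 4 (as XOR of powers of 2).
Using the standard Nim-product table on single bits:
  2*2 = 3,   2*4 = 8,   2*8 = 12,
  4*4 = 6,   4*8 = 11,  8*8 = 13,
and  1*x = x (identity), k*l = l*k (commutative).
Pairwise Nim products:
  2 * 1 = 2
  2 * 2 = 3
  2 * 4 = 8
  4 * 1 = 4
  4 * 2 = 8
  4 * 4 = 6
  8 * 1 = 8
  8 * 2 = 12
  8 * 4 = 11
XOR them: 2 XOR 3 XOR 8 XOR 4 XOR 8 XOR 6 XOR 8 XOR 12 XOR 11 = 12.
Result: 14 * 7 = 12 (in Nim).

12


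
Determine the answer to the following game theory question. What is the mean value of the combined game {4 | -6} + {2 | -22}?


G1 = {4 | -6}, G2 = {2 | -22}
Each is a switch {a | b} with numbers a > b; its mean value is (a + b)/2, and mean value is additive over game sums: m(G1 + G2) = m(G1) + m(G2).
Mean of G1 = (4 + (-6))/2 = -2/2 = -1
Mean of G2 = (2 + (-22))/2 = -20/2 = -10
Mean of G1 + G2 = -1 + -10 = -11

-11


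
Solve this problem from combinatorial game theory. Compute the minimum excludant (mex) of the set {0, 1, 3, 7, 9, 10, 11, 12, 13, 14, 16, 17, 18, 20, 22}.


Set = {0, 1, 3, 7, 9, 10, 11, 12, 13, 14, 16, 17, 18, 20, 22}
0 is in the set.
1 is in the set.
2 is NOT in the set. This is the mex.
mex = 2

2


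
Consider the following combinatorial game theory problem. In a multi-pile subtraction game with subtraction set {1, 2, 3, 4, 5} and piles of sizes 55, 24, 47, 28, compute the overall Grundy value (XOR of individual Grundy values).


Subtraction set: {1, 2, 3, 4, 5}
For this subtraction set, G(n) = n mod 6 (period = max + 1 = 6).
Pile 1 (size 55): G(55) = 55 mod 6 = 1
Pile 2 (size 24): G(24) = 24 mod 6 = 0
Pile 3 (size 47): G(47) = 47 mod 6 = 5
Pile 4 (size 28): G(28) = 28 mod 6 = 4
Total Grundy value = XOR of all: 1 XOR 0 XOR 5 XOR 4 = 0

0


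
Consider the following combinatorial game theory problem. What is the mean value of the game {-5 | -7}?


Game = {-5 | -7}, a switch {a | b} with numbers a > b.
Its thermograph has left wall a - t and right wall b + t, which meet at t = (a - b)/2, where both equal (a + b)/2. So the mast (mean value) is at (a + b)/2.
Mean = (-5 + (-7))/2 = -12/2 = -6

-6


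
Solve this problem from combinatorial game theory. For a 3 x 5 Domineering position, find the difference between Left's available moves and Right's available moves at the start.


Board is 3 x 5 (rows x cols).
Left (vertical) placements: (rows-1) * cols = 2 * 5 = 10
Right (horizontal) placements: rows * (cols-1) = 3 * 4 = 12
Advantage = Left - Right = 10 - 12 = -2

-2


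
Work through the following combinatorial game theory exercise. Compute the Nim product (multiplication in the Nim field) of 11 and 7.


Nim multiplication is bilinear over XOR: (u XOR v) * w = (u*w) XOR (v*w).
So we split each operand into its bit components and XOR the pairwise Nim products.
11 = 1 + 2 + 8 (as XOR of powers of 2).
7 = 1 + 2 + 4 (as XOR of powers of 2).
Using the standard Nim-product table on single bits:
  2*2 = 3,   2*4 = 8,   2*8 = 12,
  4*4 = 6,   4*8 = 11,  8*8 = 13,
and  1*x = x (identity), k*l = l*k (commutative).
Pairwise Nim products:
  1 * 1 = 1
  1 * 2 = 2
  1 * 4 = 4
  2 * 1 = 2
  2 * 2 = 3
  2 * 4 = 8
  8 * 1 = 8
  8 * 2 = 12
  8 * 4 = 11
XOR them: 1 XOR 2 XOR 4 XOR 2 XOR 3 XOR 8 XOR 8 XOR 12 XOR 11 = 1.
Result: 11 * 7 = 1 (in Nim).

1


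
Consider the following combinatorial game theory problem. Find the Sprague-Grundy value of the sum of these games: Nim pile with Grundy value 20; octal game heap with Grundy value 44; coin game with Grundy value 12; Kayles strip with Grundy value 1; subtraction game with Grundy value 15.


By the Sprague-Grundy theorem, the Grundy value of a sum of games is the XOR of individual Grundy values.
Nim pile: Grundy value = 20. Running XOR: 0 XOR 20 = 20
octal game heap: Grundy value = 44. Running XOR: 20 XOR 44 = 56
coin game: Grundy value = 12. Running XOR: 56 XOR 12 = 52
Kayles strip: Grundy value = 1. Running XOR: 52 XOR 1 = 53
subtraction game: Grundy value = 15. Running XOR: 53 XOR 15 = 58
The combined Grundy value is 58.

58


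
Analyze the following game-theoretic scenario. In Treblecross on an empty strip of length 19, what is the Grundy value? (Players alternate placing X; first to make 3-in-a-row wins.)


Treblecross: place X on empty cells; 3-in-a-row wins.
Playing within two cells of an existing X lets the opponent win at once, so sensible play treats the cells i-2..i+2 around each X as dead. The player left with no safe cell loses, so this is a normal-play take-away game on strips of safe cells.
Placing X at cell i (0-indexed) of a strip of k safe cells leaves independent strips of sizes max(0, i-2) and max(0, k-i-3). Hence G(k) = mex{ G(max(0,i-2)) XOR G(max(0,k-i-3)) : 0 <= i < k }, with G(0) = 0.
G(1): splits (0,0):0^0=0 -> mex({0}) = 1
G(2): splits (0,0):0^0=0 -> mex({0}) = 1
G(3): splits (0,0):0^0=0 -> mex({0}) = 1
G(4): splits (0,1):0^1=1 (0,0):0^0=0 -> mex({0, 1}) = 2
G(5): splits (0,2):0^1=1 (0,1):0^1=1 (0,0):0^0=0 -> mex({0, 1}) = 2
G(6) = mex({1}) = 0
G(7) = mex({0, 1, 2}) = 3
G(8) = mex({0, 1, 2}) = 3
G(9) = mex({0, 2}) = 1
G(10) = mex({0, 2, 3}) = 1
G(11) = mex({0, 3}) = 1
G(12) = mex({1, 3}) = 0
G(13) = mex({0, 1, 2, 3}) = 4
G(14) = mex({0, 1, 2}) = 3
G(15) = mex({0, 1, 2}) = 3
G(16) = mex({0, 1, 2, 4}) = 3
G(17) = mex({0, 1, 3, 4}) = 2
G(18) = mex({0, 1, 3, 4}) = 2
G(19) = mex({0, 1, 3, 5}) = 2
Therefore G(19) = 2.

2
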